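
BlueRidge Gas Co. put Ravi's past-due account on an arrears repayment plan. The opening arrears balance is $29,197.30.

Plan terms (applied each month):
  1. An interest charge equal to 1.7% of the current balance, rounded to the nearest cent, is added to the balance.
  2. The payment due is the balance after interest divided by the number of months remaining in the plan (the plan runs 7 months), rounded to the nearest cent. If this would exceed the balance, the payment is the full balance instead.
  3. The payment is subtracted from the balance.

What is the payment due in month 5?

$4,537.84

# | Opening | Interest | Payment | End bal
1 | $29,197.30 | $496.35 | $4,241.95 | $25,451.70
2 | $25,451.70 | $432.68 | $4,314.06 | $21,570.32
3 | $21,570.32 | $366.70 | $4,387.40 | $17,549.62
4 | $17,549.62 | $298.34 | $4,461.99 | $13,385.97
5 | $13,385.97 | $227.56 | $4,537.84 | $9,075.69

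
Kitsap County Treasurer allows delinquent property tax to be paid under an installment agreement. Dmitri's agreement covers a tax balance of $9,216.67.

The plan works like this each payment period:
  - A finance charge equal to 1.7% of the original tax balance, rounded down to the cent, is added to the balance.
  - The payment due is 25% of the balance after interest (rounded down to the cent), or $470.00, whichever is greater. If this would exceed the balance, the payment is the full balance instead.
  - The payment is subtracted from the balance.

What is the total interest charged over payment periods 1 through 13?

$2,036.84

Payment period 1: $9,216.67 +$156.68 interest = $9,373.35; pay $2,343.33 → $7,030.02
Payment period 2: $7,030.02 +$156.68 interest = $7,186.70; pay $1,796.67 → $5,390.03
Payment period 3: $5,390.03 +$156.68 interest = $5,546.71; pay $1,386.67 → $4,160.04
Payment period 4: $4,160.04 +$156.68 interest = $4,316.72; pay $1,079.18 → $3,237.54
Payment period 5: $3,237.54 +$156.68 interest = $3,394.22; pay $848.55 → $2,545.67
Payment period 6: $2,545.67 +$156.68 interest = $2,702.35; pay $675.58 → $2,026.77
Payment period 7: $2,026.77 +$156.68 interest = $2,183.45; pay $545.86 → $1,637.59
Payment period 8: $1,637.59 +$156.68 interest = $1,794.27; pay $470.00 → $1,324.27
Payment period 9: $1,324.27 +$156.68 interest = $1,480.95; pay $470.00 → $1,010.95
Payment period 10: $1,010.95 +$156.68 interest = $1,167.63; pay $470.00 → $697.63
Payment period 11: $697.63 +$156.68 interest = $854.31; pay $470.00 → $384.31
Payment period 12: $384.31 +$156.68 interest = $540.99; pay $470.00 → $70.99
Payment period 13: $70.99 +$156.68 interest = $227.67; pay $227.67 → $0.00
Total interest: $156.68 + $156.68 + $156.68 + $156.68 + $156.68 + $156.68 + $156.68 + $156.68 + $156.68 + $156.68 + $156.68 + $156.68 + $156.68 = $2,036.84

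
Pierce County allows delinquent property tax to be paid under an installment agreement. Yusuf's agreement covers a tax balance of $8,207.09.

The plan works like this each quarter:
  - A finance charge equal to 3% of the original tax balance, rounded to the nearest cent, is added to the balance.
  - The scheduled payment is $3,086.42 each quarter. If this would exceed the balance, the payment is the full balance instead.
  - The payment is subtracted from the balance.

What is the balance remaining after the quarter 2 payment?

Quarter 1: opening $8,207.09; interest $246.21 → $8,453.30; payment $3,086.42; balance $5,366.88
Quarter 2: opening $5,366.88; interest $246.21 → $5,613.09; payment $3,086.42; balance $2,526.67

$2,526.67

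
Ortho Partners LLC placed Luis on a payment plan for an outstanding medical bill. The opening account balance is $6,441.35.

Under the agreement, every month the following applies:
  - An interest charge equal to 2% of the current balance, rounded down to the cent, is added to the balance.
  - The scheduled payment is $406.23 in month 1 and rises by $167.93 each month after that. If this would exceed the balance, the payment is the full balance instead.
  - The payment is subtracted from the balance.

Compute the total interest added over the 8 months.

Month 1: opening $6,441.35; interest $128.82 → $6,570.17; payment $406.23; balance $6,163.94
Month 2: opening $6,163.94; interest $123.27 → $6,287.21; payment $574.16; balance $5,713.05
Month 3: opening $5,713.05; interest $114.26 → $5,827.31; payment $742.09; balance $5,085.22
Month 4: opening $5,085.22; interest $101.70 → $5,186.92; payment $910.02; balance $4,276.90
Month 5: opening $4,276.90; interest $85.53 → $4,362.43; payment $1,077.95; balance $3,284.48
Month 6: opening $3,284.48; interest $65.68 → $3,350.16; payment $1,245.88; balance $2,104.28
Month 7: opening $2,104.28; interest $42.08 → $2,146.36; payment $1,413.81; balance $732.55
Month 8: opening $732.55; interest $14.65 → $747.20; payment $747.20; balance $0.00
Total interest: $128.82 + $123.27 + $114.26 + $101.70 + $85.53 + $65.68 + $42.08 + $14.65 = $675.99

$675.99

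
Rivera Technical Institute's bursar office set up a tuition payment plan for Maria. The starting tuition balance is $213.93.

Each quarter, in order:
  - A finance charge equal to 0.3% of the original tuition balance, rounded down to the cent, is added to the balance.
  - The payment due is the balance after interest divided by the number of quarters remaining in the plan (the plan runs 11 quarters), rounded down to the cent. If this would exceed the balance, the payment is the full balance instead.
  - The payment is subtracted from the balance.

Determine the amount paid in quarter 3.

$19.64

Quarter 1: $213.93 +$0.64 interest = $214.57; pay $19.50 → $195.07
Quarter 2: $195.07 +$0.64 interest = $195.71; pay $19.57 → $176.14
Quarter 3: $176.14 +$0.64 interest = $176.78; pay $19.64 → $157.14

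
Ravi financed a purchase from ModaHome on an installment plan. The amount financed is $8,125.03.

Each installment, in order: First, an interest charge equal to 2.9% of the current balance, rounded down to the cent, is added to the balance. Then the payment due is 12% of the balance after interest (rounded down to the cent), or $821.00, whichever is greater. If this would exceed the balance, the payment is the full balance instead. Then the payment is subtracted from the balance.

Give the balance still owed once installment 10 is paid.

Installment 1: opening $8,125.03; interest $235.62 → $8,360.65; payment $1,003.27; balance $7,357.38
Installment 2: opening $7,357.38; interest $213.36 → $7,570.74; payment $908.48; balance $6,662.26
Installment 3: opening $6,662.26; interest $193.20 → $6,855.46; payment $822.65; balance $6,032.81
Installment 4: opening $6,032.81; interest $174.95 → $6,207.76; payment $821.00; balance $5,386.76
Installment 5: opening $5,386.76; interest $156.21 → $5,542.97; payment $821.00; balance $4,721.97
Installment 6: opening $4,721.97; interest $136.93 → $4,858.90; payment $821.00; balance $4,037.90
Installment 7: opening $4,037.90; interest $117.09 → $4,154.99; payment $821.00; balance $3,333.99
Installment 8: opening $3,333.99; interest $96.68 → $3,430.67; payment $821.00; balance $2,609.67
Installment 9: opening $2,609.67; interest $75.68 → $2,685.35; payment $821.00; balance $1,864.35
Installment 10: opening $1,864.35; interest $54.06 → $1,918.41; payment $821.00; balance $1,097.41

$1,097.41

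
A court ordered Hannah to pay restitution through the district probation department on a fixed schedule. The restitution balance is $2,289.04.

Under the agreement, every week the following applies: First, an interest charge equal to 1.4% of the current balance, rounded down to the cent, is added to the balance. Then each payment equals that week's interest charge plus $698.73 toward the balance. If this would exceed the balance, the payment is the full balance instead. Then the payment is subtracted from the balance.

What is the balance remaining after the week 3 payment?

$192.85

Week 1: opening $2,289.04; interest $32.04 → $2,321.08; payment $730.77; balance $1,590.31
Week 2: opening $1,590.31; interest $22.26 → $1,612.57; payment $720.99; balance $891.58
Week 3: opening $891.58; interest $12.48 → $904.06; payment $711.21; balance $192.85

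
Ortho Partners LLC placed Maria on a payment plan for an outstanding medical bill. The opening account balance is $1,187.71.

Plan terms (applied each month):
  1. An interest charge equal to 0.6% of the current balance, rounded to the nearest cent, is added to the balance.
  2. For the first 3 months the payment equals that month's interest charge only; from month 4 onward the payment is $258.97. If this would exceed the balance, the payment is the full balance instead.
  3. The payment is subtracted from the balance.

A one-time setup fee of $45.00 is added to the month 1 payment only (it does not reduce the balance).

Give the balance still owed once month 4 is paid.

# | Opening | Interest | Payment | Fee | End bal
1 | $1,187.71 | $7.13 | $7.13 | $45.00 | $1,187.71
2 | $1,187.71 | $7.13 | $7.13 | — | $1,187.71
3 | $1,187.71 | $7.13 | $7.13 | — | $1,187.71
4 | $1,187.71 | $7.13 | $258.97 | — | $935.87

$935.87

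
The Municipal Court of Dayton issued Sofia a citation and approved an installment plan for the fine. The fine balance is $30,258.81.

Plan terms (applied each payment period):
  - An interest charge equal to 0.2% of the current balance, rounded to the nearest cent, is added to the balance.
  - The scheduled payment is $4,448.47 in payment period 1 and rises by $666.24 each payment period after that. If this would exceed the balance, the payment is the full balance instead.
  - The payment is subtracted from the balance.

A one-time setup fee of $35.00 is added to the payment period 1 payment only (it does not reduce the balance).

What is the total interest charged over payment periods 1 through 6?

# | Opening | Interest | Payment | Fee | End bal
1 | $30,258.81 | $60.52 | $4,448.47 | $35.00 | $25,870.86
2 | $25,870.86 | $51.74 | $5,114.71 | — | $20,807.89
3 | $20,807.89 | $41.62 | $5,780.95 | — | $15,068.56
4 | $15,068.56 | $30.14 | $6,447.19 | — | $8,651.51
5 | $8,651.51 | $17.30 | $7,113.43 | — | $1,555.38
6 | $1,555.38 | $3.11 | $1,558.49 | — | $0.00
Total interest: $60.52 + $51.74 + $41.62 + $30.14 + $17.30 + $3.11 = $204.43

$204.43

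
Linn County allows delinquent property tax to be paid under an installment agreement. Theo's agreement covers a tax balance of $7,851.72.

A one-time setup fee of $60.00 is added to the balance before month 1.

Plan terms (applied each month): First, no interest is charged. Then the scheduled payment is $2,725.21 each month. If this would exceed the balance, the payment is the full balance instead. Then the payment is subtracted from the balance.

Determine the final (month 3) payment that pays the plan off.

$2,461.30

# | Opening | Payment | End bal
1 | $7,911.72 | $2,725.21 | $5,186.51
2 | $5,186.51 | $2,725.21 | $2,461.30
3 | $2,461.30 | $2,461.30 | $0.00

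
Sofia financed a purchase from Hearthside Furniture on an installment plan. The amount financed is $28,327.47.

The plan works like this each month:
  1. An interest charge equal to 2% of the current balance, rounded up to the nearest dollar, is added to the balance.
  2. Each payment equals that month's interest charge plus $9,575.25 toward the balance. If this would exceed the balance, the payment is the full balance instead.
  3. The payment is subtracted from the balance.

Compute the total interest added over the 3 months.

# | Opening | Interest | Payment | End bal
1 | $28,327.47 | $567.00 | $10,142.25 | $18,752.22
2 | $18,752.22 | $376.00 | $9,951.25 | $9,176.97
3 | $9,176.97 | $184.00 | $9,360.97 | $0.00
Total interest: $567.00 + $376.00 + $184.00 = $1,127.00

$1,127.00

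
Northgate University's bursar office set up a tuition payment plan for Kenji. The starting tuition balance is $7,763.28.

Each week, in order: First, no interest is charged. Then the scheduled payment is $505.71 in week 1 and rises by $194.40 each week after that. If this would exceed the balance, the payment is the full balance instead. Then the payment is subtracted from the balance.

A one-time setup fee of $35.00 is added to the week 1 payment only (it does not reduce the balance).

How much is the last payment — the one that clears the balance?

$140.91

Week 1: opening $7,763.28; payment $505.71 (+ $35.00 fee); balance $7,257.57
Week 2: opening $7,257.57; payment $700.11; balance $6,557.46
Week 3: opening $6,557.46; payment $894.51; balance $5,662.95
Week 4: opening $5,662.95; payment $1,088.91; balance $4,574.04
Week 5: opening $4,574.04; payment $1,283.31; balance $3,290.73
Week 6: opening $3,290.73; payment $1,477.71; balance $1,813.02
Week 7: opening $1,813.02; payment $1,672.11; balance $140.91
Week 8: opening $140.91; payment $140.91; balance $0.00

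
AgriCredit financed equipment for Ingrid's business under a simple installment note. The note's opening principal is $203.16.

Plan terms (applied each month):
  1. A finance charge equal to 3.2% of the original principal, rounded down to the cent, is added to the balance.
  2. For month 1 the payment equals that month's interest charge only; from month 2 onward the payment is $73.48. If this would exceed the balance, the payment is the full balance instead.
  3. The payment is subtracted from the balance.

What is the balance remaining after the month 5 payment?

# | Opening | Interest | Payment | End bal
1 | $203.16 | $6.50 | $6.50 | $203.16
2 | $203.16 | $6.50 | $73.48 | $136.18
3 | $136.18 | $6.50 | $73.48 | $69.20
4 | $69.20 | $6.50 | $73.48 | $2.22
5 | $2.22 | $6.50 | $8.72 | $0.00

$0.00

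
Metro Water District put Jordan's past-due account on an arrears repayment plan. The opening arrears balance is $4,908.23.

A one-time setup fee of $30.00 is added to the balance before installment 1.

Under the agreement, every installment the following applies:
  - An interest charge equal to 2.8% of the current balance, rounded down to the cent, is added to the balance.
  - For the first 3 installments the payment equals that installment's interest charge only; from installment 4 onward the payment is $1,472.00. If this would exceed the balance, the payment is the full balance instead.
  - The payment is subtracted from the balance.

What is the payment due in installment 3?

# | Opening | Interest | Payment | End bal
1 | $4,938.23 | $138.27 | $138.27 | $4,938.23
2 | $4,938.23 | $138.27 | $138.27 | $4,938.23
3 | $4,938.23 | $138.27 | $138.27 | $4,938.23

$138.27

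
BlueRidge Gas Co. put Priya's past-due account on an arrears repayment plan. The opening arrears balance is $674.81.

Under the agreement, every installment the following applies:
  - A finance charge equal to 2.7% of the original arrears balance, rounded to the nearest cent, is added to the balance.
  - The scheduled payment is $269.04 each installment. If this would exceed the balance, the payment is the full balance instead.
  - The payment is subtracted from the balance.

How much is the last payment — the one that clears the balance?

$191.39

Installment 1: $674.81 +$18.22 interest = $693.03; pay $269.04 → $423.99
Installment 2: $423.99 +$18.22 interest = $442.21; pay $269.04 → $173.17
Installment 3: $173.17 +$18.22 interest = $191.39; pay $191.39 → $0.00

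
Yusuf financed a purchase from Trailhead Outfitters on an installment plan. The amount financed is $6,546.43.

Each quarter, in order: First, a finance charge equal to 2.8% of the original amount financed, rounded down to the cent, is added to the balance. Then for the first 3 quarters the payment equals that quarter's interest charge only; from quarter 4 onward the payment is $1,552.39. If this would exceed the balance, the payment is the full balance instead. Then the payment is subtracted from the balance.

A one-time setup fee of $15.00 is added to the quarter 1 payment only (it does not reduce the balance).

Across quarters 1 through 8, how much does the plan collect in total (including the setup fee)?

Quarter 1: $6,546.43 +$183.30 interest = $6,729.73; pay $183.30 (+ $15.00 fee) → $6,546.43
Quarter 2: $6,546.43 +$183.30 interest = $6,729.73; pay $183.30 → $6,546.43
Quarter 3: $6,546.43 +$183.30 interest = $6,729.73; pay $183.30 → $6,546.43
Quarter 4: $6,546.43 +$183.30 interest = $6,729.73; pay $1,552.39 → $5,177.34
Quarter 5: $5,177.34 +$183.30 interest = $5,360.64; pay $1,552.39 → $3,808.25
Quarter 6: $3,808.25 +$183.30 interest = $3,991.55; pay $1,552.39 → $2,439.16
Quarter 7: $2,439.16 +$183.30 interest = $2,622.46; pay $1,552.39 → $1,070.07
Quarter 8: $1,070.07 +$183.30 interest = $1,253.37; pay $1,253.37 → $0.00
Total paid: $8,027.83

$8,027.83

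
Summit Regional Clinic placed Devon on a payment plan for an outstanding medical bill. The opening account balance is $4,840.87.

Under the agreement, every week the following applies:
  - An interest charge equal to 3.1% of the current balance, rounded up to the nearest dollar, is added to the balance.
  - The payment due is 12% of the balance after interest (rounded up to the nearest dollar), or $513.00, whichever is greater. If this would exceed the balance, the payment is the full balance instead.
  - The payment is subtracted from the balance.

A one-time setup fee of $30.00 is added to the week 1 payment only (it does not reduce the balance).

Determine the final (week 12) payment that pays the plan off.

$18.87

# | Opening | Interest | Payment | Fee | End bal
1 | $4,840.87 | $151.00 | $600.00 | $30.00 | $4,391.87
2 | $4,391.87 | $137.00 | $544.00 | — | $3,984.87
3 | $3,984.87 | $124.00 | $513.00 | — | $3,595.87
4 | $3,595.87 | $112.00 | $513.00 | — | $3,194.87
5 | $3,194.87 | $100.00 | $513.00 | — | $2,781.87
6 | $2,781.87 | $87.00 | $513.00 | — | $2,355.87
7 | $2,355.87 | $74.00 | $513.00 | — | $1,916.87
8 | $1,916.87 | $60.00 | $513.00 | — | $1,463.87
9 | $1,463.87 | $46.00 | $513.00 | — | $996.87
10 | $996.87 | $31.00 | $513.00 | — | $514.87
11 | $514.87 | $16.00 | $513.00 | — | $17.87
12 | $17.87 | $1.00 | $18.87 | — | $0.00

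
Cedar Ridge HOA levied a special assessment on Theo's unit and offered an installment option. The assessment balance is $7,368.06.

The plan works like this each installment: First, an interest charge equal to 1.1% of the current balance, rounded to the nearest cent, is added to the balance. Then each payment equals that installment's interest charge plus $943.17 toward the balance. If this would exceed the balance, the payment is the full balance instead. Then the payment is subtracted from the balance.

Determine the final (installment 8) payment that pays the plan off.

$774.29

Installment 1: $7,368.06 +$81.05 interest = $7,449.11; pay $1,024.22 → $6,424.89
Installment 2: $6,424.89 +$70.67 interest = $6,495.56; pay $1,013.84 → $5,481.72
Installment 3: $5,481.72 +$60.30 interest = $5,542.02; pay $1,003.47 → $4,538.55
Installment 4: $4,538.55 +$49.92 interest = $4,588.47; pay $993.09 → $3,595.38
Installment 5: $3,595.38 +$39.55 interest = $3,634.93; pay $982.72 → $2,652.21
Installment 6: $2,652.21 +$29.17 interest = $2,681.38; pay $972.34 → $1,709.04
Installment 7: $1,709.04 +$18.80 interest = $1,727.84; pay $961.97 → $765.87
Installment 8: $765.87 +$8.42 interest = $774.29; pay $774.29 → $0.00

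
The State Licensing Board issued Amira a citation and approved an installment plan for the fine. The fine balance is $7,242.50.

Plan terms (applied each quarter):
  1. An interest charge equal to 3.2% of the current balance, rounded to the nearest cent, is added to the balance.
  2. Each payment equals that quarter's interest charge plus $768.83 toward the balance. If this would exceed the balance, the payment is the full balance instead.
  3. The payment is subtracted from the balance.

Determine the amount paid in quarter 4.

Quarter 1: opening $7,242.50; interest $231.76 → $7,474.26; payment $1,000.59; balance $6,473.67
Quarter 2: opening $6,473.67; interest $207.16 → $6,680.83; payment $975.99; balance $5,704.84
Quarter 3: opening $5,704.84; interest $182.55 → $5,887.39; payment $951.38; balance $4,936.01
Quarter 4: opening $4,936.01; interest $157.95 → $5,093.96; payment $926.78; balance $4,167.18

$926.78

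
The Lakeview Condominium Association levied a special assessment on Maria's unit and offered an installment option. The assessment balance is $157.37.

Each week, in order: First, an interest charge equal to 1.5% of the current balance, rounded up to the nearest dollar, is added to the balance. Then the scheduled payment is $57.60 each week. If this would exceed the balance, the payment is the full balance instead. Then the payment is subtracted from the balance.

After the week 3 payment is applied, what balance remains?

$0.00

Week 1: $157.37 +$3.00 interest = $160.37; pay $57.60 → $102.77
Week 2: $102.77 +$2.00 interest = $104.77; pay $57.60 → $47.17
Week 3: $47.17 +$1.00 interest = $48.17; pay $48.17 → $0.00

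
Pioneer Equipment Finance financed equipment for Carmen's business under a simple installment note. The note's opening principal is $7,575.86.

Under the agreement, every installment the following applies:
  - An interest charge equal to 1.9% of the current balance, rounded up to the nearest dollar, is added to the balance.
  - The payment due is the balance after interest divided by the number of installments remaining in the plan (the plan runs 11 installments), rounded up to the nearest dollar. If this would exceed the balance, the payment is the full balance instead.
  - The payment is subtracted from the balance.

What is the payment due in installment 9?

Installment 1: $7,575.86 +$144.00 interest = $7,719.86; pay $702.00 → $7,017.86
Installment 2: $7,017.86 +$134.00 interest = $7,151.86; pay $716.00 → $6,435.86
Installment 3: $6,435.86 +$123.00 interest = $6,558.86; pay $729.00 → $5,829.86
Installment 4: $5,829.86 +$111.00 interest = $5,940.86; pay $743.00 → $5,197.86
Installment 5: $5,197.86 +$99.00 interest = $5,296.86; pay $757.00 → $4,539.86
Installment 6: $4,539.86 +$87.00 interest = $4,626.86; pay $772.00 → $3,854.86
Installment 7: $3,854.86 +$74.00 interest = $3,928.86; pay $786.00 → $3,142.86
Installment 8: $3,142.86 +$60.00 interest = $3,202.86; pay $801.00 → $2,401.86
Installment 9: $2,401.86 +$46.00 interest = $2,447.86; pay $816.00 → $1,631.86

$816.00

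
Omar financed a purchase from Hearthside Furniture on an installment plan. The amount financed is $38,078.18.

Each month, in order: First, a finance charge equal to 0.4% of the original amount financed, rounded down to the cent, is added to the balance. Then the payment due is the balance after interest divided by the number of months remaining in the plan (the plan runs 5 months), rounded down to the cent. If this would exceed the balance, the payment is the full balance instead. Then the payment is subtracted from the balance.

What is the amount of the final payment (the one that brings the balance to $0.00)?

Month 1: $38,078.18 +$152.31 interest = $38,230.49; pay $7,646.09 → $30,584.40
Month 2: $30,584.40 +$152.31 interest = $30,736.71; pay $7,684.17 → $23,052.54
Month 3: $23,052.54 +$152.31 interest = $23,204.85; pay $7,734.95 → $15,469.90
Month 4: $15,469.90 +$152.31 interest = $15,622.21; pay $7,811.10 → $7,811.11
Month 5: $7,811.11 +$152.31 interest = $7,963.42; pay $7,963.42 → $0.00

$7,963.42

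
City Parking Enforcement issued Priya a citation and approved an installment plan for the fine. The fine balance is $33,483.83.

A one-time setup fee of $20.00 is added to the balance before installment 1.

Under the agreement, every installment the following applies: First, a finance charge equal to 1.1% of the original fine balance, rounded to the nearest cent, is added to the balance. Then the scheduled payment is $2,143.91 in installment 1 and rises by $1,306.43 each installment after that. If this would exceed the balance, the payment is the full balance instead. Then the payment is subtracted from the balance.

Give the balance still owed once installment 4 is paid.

Installment 1: $33,503.83 +$368.32 interest = $33,872.15; pay $2,143.91 → $31,728.24
Installment 2: $31,728.24 +$368.32 interest = $32,096.56; pay $3,450.34 → $28,646.22
Installment 3: $28,646.22 +$368.32 interest = $29,014.54; pay $4,756.77 → $24,257.77
Installment 4: $24,257.77 +$368.32 interest = $24,626.09; pay $6,063.20 → $18,562.89

$18,562.89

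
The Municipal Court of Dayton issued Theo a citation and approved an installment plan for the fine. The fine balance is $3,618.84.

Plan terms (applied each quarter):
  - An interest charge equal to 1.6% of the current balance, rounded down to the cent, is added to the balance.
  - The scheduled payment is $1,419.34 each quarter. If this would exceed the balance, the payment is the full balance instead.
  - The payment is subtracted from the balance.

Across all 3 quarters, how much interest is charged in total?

Quarter 1: opening $3,618.84; interest $57.90 → $3,676.74; payment $1,419.34; balance $2,257.40
Quarter 2: opening $2,257.40; interest $36.11 → $2,293.51; payment $1,419.34; balance $874.17
Quarter 3: opening $874.17; interest $13.98 → $888.15; payment $888.15; balance $0.00
Total interest: $57.90 + $36.11 + $13.98 = $107.99

$107.99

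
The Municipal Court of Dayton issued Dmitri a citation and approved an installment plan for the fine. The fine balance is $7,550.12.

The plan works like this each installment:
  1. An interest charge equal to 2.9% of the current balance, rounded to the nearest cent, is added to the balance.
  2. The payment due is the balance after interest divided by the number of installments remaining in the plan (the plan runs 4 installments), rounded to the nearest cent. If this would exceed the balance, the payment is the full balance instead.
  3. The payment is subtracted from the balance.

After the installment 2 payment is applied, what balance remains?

$3,997.19

Installment 1: $7,550.12 +$218.95 interest = $7,769.07; pay $1,942.27 → $5,826.80
Installment 2: $5,826.80 +$168.98 interest = $5,995.78; pay $1,998.59 → $3,997.19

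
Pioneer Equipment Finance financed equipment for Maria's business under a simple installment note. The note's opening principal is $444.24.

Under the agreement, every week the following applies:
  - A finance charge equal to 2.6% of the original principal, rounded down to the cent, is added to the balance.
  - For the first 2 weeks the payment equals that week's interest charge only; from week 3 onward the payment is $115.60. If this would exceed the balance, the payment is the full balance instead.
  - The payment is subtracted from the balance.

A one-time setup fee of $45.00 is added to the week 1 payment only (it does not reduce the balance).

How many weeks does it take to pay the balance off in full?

7

Week 1: $444.24 +$11.55 interest = $455.79; pay $11.55 (+ $45.00 fee) → $444.24
Week 2: $444.24 +$11.55 interest = $455.79; pay $11.55 → $444.24
Week 3: $444.24 +$11.55 interest = $455.79; pay $115.60 → $340.19
Week 4: $340.19 +$11.55 interest = $351.74; pay $115.60 → $236.14
Week 5: $236.14 +$11.55 interest = $247.69; pay $115.60 → $132.09
Week 6: $132.09 +$11.55 interest = $143.64; pay $115.60 → $28.04
Week 7: $28.04 +$11.55 interest = $39.59; pay $39.59 → $0.00
Balance reaches $0.00 in week 7.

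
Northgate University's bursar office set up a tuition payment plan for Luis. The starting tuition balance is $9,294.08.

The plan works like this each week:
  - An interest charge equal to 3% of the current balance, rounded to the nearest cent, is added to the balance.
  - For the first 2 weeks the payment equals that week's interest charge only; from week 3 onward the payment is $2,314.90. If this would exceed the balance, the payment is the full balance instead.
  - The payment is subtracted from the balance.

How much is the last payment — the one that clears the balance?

Week 1: opening $9,294.08; interest $278.82 → $9,572.90; payment $278.82; balance $9,294.08
Week 2: opening $9,294.08; interest $278.82 → $9,572.90; payment $278.82; balance $9,294.08
Week 3: opening $9,294.08; interest $278.82 → $9,572.90; payment $2,314.90; balance $7,258.00
Week 4: opening $7,258.00; interest $217.74 → $7,475.74; payment $2,314.90; balance $5,160.84
Week 5: opening $5,160.84; interest $154.83 → $5,315.67; payment $2,314.90; balance $3,000.77
Week 6: opening $3,000.77; interest $90.02 → $3,090.79; payment $2,314.90; balance $775.89
Week 7: opening $775.89; interest $23.28 → $799.17; payment $799.17; balance $0.00

$799.17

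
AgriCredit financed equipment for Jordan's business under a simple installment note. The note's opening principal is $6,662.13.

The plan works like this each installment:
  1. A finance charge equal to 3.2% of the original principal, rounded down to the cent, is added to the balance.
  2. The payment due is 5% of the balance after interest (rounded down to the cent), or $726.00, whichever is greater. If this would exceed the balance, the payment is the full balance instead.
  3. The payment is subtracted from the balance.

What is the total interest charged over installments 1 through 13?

$2,771.34

Installment 1: $6,662.13 +$213.18 interest = $6,875.31; pay $726.00 → $6,149.31
Installment 2: $6,149.31 +$213.18 interest = $6,362.49; pay $726.00 → $5,636.49
Installment 3: $5,636.49 +$213.18 interest = $5,849.67; pay $726.00 → $5,123.67
Installment 4: $5,123.67 +$213.18 interest = $5,336.85; pay $726.00 → $4,610.85
Installment 5: $4,610.85 +$213.18 interest = $4,824.03; pay $726.00 → $4,098.03
Installment 6: $4,098.03 +$213.18 interest = $4,311.21; pay $726.00 → $3,585.21
Installment 7: $3,585.21 +$213.18 interest = $3,798.39; pay $726.00 → $3,072.39
Installment 8: $3,072.39 +$213.18 interest = $3,285.57; pay $726.00 → $2,559.57
Installment 9: $2,559.57 +$213.18 interest = $2,772.75; pay $726.00 → $2,046.75
Installment 10: $2,046.75 +$213.18 interest = $2,259.93; pay $726.00 → $1,533.93
Installment 11: $1,533.93 +$213.18 interest = $1,747.11; pay $726.00 → $1,021.11
Installment 12: $1,021.11 +$213.18 interest = $1,234.29; pay $726.00 → $508.29
Installment 13: $508.29 +$213.18 interest = $721.47; pay $721.47 → $0.00
Total interest: $213.18 + $213.18 + $213.18 + $213.18 + $213.18 + $213.18 + $213.18 + $213.18 + $213.18 + $213.18 + $213.18 + $213.18 + $213.18 = $2,771.34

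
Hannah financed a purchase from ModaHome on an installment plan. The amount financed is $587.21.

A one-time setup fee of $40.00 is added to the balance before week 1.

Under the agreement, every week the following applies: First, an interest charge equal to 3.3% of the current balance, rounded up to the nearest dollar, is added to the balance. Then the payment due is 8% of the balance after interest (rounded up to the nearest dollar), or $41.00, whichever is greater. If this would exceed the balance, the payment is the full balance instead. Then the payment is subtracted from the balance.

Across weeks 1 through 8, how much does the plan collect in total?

# | Opening | Interest | Payment | End bal
1 | $627.21 | $21.00 | $52.00 | $596.21
2 | $596.21 | $20.00 | $50.00 | $566.21
3 | $566.21 | $19.00 | $47.00 | $538.21
4 | $538.21 | $18.00 | $45.00 | $511.21
5 | $511.21 | $17.00 | $43.00 | $485.21
6 | $485.21 | $17.00 | $41.00 | $461.21
7 | $461.21 | $16.00 | $41.00 | $436.21
8 | $436.21 | $15.00 | $41.00 | $410.21
Total paid: $360.00

$360.00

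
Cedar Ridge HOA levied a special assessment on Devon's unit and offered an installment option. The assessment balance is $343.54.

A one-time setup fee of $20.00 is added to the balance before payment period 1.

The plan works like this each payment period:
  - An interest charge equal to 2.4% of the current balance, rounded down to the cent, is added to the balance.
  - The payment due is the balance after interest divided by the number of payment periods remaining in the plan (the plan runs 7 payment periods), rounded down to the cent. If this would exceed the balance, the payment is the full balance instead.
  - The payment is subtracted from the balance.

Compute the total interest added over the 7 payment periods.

$36.59

Payment period 1: $363.54 +$8.72 interest = $372.26; pay $53.18 → $319.08
Payment period 2: $319.08 +$7.65 interest = $326.73; pay $54.45 → $272.28
Payment period 3: $272.28 +$6.53 interest = $278.81; pay $55.76 → $223.05
Payment period 4: $223.05 +$5.35 interest = $228.40; pay $57.10 → $171.30
Payment period 5: $171.30 +$4.11 interest = $175.41; pay $58.47 → $116.94
Payment period 6: $116.94 +$2.80 interest = $119.74; pay $59.87 → $59.87
Payment period 7: $59.87 +$1.43 interest = $61.30; pay $61.30 → $0.00
Total interest: $8.72 + $7.65 + $6.53 + $5.35 + $4.11 + $2.80 + $1.43 = $36.59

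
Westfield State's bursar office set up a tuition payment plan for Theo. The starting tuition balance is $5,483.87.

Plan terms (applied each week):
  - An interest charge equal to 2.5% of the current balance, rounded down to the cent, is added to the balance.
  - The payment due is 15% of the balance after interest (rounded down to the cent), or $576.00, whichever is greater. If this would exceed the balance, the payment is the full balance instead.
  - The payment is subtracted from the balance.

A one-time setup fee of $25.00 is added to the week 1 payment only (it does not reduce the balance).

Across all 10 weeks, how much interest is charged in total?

$729.55

# | Opening | Interest | Payment | Fee | End bal
1 | $5,483.87 | $137.09 | $843.14 | $25.00 | $4,777.82
2 | $4,777.82 | $119.44 | $734.58 | — | $4,162.68
3 | $4,162.68 | $104.06 | $640.01 | — | $3,626.73
4 | $3,626.73 | $90.66 | $576.00 | — | $3,141.39
5 | $3,141.39 | $78.53 | $576.00 | — | $2,643.92
6 | $2,643.92 | $66.09 | $576.00 | — | $2,134.01
7 | $2,134.01 | $53.35 | $576.00 | — | $1,611.36
8 | $1,611.36 | $40.28 | $576.00 | — | $1,075.64
9 | $1,075.64 | $26.89 | $576.00 | — | $526.53
10 | $526.53 | $13.16 | $539.69 | — | $0.00
Total interest: $137.09 + $119.44 + $104.06 + $90.66 + $78.53 + $66.09 + $53.35 + $40.28 + $26.89 + $13.16 = $729.55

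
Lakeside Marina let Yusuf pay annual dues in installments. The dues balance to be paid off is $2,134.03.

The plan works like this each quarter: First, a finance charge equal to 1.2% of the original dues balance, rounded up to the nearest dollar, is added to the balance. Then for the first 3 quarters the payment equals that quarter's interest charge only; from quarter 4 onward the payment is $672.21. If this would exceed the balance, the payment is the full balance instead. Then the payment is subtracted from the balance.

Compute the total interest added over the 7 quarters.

$182.00

Quarter 1: $2,134.03 +$26.00 interest = $2,160.03; pay $26.00 → $2,134.03
Quarter 2: $2,134.03 +$26.00 interest = $2,160.03; pay $26.00 → $2,134.03
Quarter 3: $2,134.03 +$26.00 interest = $2,160.03; pay $26.00 → $2,134.03
Quarter 4: $2,134.03 +$26.00 interest = $2,160.03; pay $672.21 → $1,487.82
Quarter 5: $1,487.82 +$26.00 interest = $1,513.82; pay $672.21 → $841.61
Quarter 6: $841.61 +$26.00 interest = $867.61; pay $672.21 → $195.40
Quarter 7: $195.40 +$26.00 interest = $221.40; pay $221.40 → $0.00
Total interest: $26.00 + $26.00 + $26.00 + $26.00 + $26.00 + $26.00 + $26.00 = $182.00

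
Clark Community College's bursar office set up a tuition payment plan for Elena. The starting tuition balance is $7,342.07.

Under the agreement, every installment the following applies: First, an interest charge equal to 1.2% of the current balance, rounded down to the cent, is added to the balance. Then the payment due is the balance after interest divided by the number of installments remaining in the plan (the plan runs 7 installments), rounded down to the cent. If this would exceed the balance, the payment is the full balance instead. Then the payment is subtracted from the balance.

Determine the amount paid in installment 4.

$1,100.12

Installment 1: opening $7,342.07; interest $88.10 → $7,430.17; payment $1,061.45; balance $6,368.72
Installment 2: opening $6,368.72; interest $76.42 → $6,445.14; payment $1,074.19; balance $5,370.95
Installment 3: opening $5,370.95; interest $64.45 → $5,435.40; payment $1,087.08; balance $4,348.32
Installment 4: opening $4,348.32; interest $52.17 → $4,400.49; payment $1,100.12; balance $3,300.37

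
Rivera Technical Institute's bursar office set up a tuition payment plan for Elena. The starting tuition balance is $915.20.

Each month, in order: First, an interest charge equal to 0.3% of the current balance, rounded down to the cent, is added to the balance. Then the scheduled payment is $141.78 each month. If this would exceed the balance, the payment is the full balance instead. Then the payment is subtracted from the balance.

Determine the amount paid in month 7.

Month 1: opening $915.20; interest $2.74 → $917.94; payment $141.78; balance $776.16
Month 2: opening $776.16; interest $2.32 → $778.48; payment $141.78; balance $636.70
Month 3: opening $636.70; interest $1.91 → $638.61; payment $141.78; balance $496.83
Month 4: opening $496.83; interest $1.49 → $498.32; payment $141.78; balance $356.54
Month 5: opening $356.54; interest $1.06 → $357.60; payment $141.78; balance $215.82
Month 6: opening $215.82; interest $0.64 → $216.46; payment $141.78; balance $74.68
Month 7: opening $74.68; interest $0.22 → $74.90; payment $74.90; balance $0.00

$74.90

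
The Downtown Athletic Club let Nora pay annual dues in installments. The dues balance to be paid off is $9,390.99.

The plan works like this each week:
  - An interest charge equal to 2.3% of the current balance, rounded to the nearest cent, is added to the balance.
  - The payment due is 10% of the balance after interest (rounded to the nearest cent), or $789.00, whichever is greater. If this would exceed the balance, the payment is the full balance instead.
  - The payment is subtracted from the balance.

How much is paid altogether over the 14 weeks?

Week 1: opening $9,390.99; interest $215.99 → $9,606.98; payment $960.70; balance $8,646.28
Week 2: opening $8,646.28; interest $198.86 → $8,845.14; payment $884.51; balance $7,960.63
Week 3: opening $7,960.63; interest $183.09 → $8,143.72; payment $814.37; balance $7,329.35
Week 4: opening $7,329.35; interest $168.58 → $7,497.93; payment $789.00; balance $6,708.93
Week 5: opening $6,708.93; interest $154.31 → $6,863.24; payment $789.00; balance $6,074.24
Week 6: opening $6,074.24; interest $139.71 → $6,213.95; payment $789.00; balance $5,424.95
Week 7: opening $5,424.95; interest $124.77 → $5,549.72; payment $789.00; balance $4,760.72
Week 8: opening $4,760.72; interest $109.50 → $4,870.22; payment $789.00; balance $4,081.22
Week 9: opening $4,081.22; interest $93.87 → $4,175.09; payment $789.00; balance $3,386.09
Week 10: opening $3,386.09; interest $77.88 → $3,463.97; payment $789.00; balance $2,674.97
Week 11: opening $2,674.97; interest $61.52 → $2,736.49; payment $789.00; balance $1,947.49
Week 12: opening $1,947.49; interest $44.79 → $1,992.28; payment $789.00; balance $1,203.28
Week 13: opening $1,203.28; interest $27.68 → $1,230.96; payment $789.00; balance $441.96
Week 14: opening $441.96; interest $10.17 → $452.13; payment $452.13; balance $0.00
Total paid: $11,001.71

$11,001.71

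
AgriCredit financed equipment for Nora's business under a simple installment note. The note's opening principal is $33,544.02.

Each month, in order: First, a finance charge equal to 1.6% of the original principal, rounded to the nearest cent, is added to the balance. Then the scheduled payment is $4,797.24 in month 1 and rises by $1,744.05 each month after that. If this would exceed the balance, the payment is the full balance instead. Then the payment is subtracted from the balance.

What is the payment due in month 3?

Month 1: $33,544.02 +$536.70 interest = $34,080.72; pay $4,797.24 → $29,283.48
Month 2: $29,283.48 +$536.70 interest = $29,820.18; pay $6,541.29 → $23,278.89
Month 3: $23,278.89 +$536.70 interest = $23,815.59; pay $8,285.34 → $15,530.25

$8,285.34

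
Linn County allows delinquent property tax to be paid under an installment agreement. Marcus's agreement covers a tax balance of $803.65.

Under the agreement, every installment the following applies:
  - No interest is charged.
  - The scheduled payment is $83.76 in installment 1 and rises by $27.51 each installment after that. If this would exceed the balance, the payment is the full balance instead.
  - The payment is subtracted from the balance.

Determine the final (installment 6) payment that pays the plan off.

$109.75

Installment 1: opening $803.65; payment $83.76; balance $719.89
Installment 2: opening $719.89; payment $111.27; balance $608.62
Installment 3: opening $608.62; payment $138.78; balance $469.84
Installment 4: opening $469.84; payment $166.29; balance $303.55
Installment 5: opening $303.55; payment $193.80; balance $109.75
Installment 6: opening $109.75; payment $109.75; balance $0.00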